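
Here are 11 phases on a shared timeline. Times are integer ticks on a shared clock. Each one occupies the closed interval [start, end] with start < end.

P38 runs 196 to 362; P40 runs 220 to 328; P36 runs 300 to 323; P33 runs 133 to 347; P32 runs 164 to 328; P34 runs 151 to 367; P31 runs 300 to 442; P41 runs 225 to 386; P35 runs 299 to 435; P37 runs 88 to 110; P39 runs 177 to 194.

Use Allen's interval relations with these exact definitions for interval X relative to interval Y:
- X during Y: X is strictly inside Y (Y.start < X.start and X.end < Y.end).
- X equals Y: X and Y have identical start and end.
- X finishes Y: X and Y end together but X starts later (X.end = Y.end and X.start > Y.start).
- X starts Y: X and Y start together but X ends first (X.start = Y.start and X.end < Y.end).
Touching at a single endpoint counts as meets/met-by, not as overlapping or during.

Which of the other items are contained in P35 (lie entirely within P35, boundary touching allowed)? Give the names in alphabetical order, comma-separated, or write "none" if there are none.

P36

Target P35 = [299, 435].
P31 [300, 442] → overlapped-by → no.
P32 [164, 328] → overlaps → no.
P33 [133, 347] → overlaps → no.
P34 [151, 367] → overlaps → no.
P36 [300, 323] → during → yes.
P37 [88, 110] → before → no.
P38 [196, 362] → overlaps → no.
P39 [177, 194] → before → no.
P40 [220, 328] → overlaps → no.
P41 [225, 386] → overlaps → no.
Result: P36.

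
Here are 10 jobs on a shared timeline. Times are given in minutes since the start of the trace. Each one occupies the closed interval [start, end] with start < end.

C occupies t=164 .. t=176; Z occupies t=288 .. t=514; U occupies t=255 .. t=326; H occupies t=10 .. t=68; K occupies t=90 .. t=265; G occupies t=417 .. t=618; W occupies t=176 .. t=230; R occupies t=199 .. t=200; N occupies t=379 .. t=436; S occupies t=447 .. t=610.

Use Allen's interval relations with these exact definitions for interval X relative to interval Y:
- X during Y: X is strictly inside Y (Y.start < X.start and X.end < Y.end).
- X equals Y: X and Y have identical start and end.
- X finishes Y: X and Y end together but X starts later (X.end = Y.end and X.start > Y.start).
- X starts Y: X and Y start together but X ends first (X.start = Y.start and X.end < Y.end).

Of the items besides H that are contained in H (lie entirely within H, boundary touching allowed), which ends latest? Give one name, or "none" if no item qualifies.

none

Target H = [t=10, t=68].
C [t=164, t=176] → after → excluded.
G [t=417, t=618] → after → excluded.
K [t=90, t=265] → after → excluded.
N [t=379, t=436] → after → excluded.
R [t=199, t=200] → after → excluded.
S [t=447, t=610] → after → excluded.
U [t=255, t=326] → after → excluded.
W [t=176, t=230] → after → excluded.
Z [t=288, t=514] → after → excluded.
No candidates → none.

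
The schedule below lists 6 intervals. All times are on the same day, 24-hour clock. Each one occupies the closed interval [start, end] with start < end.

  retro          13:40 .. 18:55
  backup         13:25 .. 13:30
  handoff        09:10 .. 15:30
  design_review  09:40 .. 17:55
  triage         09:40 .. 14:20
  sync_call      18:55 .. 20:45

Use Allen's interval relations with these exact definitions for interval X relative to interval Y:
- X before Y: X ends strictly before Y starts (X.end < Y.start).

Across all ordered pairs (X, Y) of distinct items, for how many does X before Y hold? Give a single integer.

Checking all 30 ordered pairs for relation 'before'; matching pairs in alphabetical order:
(backup, retro): backup before retro ✓
(backup, sync_call): backup before sync_call ✓
(design_review, sync_call): design_review before sync_call ✓
(handoff, sync_call): handoff before sync_call ✓
(triage, sync_call): triage before sync_call ✓
Count: 5.

5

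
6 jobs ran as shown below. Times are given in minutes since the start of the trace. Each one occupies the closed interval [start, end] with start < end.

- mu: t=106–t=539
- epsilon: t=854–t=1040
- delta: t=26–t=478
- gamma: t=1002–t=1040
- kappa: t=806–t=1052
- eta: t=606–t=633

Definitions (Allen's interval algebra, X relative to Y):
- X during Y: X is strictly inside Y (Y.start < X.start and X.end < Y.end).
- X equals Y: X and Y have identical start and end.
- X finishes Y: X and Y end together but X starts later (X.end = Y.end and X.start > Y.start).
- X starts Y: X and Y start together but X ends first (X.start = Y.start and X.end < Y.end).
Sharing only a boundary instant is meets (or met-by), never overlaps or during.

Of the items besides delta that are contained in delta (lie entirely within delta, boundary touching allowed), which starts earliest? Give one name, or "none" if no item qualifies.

none

Target delta = [t=26, t=478].
epsilon [t=854, t=1040] → after → excluded.
eta [t=606, t=633] → after → excluded.
gamma [t=1002, t=1040] → after → excluded.
kappa [t=806, t=1052] → after → excluded.
mu [t=106, t=539] → overlapped-by → excluded.
No candidates → none.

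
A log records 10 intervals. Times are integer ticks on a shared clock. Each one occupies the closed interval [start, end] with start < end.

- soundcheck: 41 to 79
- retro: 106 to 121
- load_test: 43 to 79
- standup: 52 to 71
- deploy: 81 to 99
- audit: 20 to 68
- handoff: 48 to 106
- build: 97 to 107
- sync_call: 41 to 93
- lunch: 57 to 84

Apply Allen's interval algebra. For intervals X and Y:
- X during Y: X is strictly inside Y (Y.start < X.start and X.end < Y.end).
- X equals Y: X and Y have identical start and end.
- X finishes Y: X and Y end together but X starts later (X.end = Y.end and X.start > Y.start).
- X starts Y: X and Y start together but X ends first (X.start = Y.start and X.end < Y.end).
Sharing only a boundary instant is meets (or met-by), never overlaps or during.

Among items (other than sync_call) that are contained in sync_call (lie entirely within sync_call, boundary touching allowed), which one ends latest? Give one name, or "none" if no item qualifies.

lunch

Target sync_call = [41, 93].
audit [20, 68] → overlaps → excluded.
build [97, 107] → after → excluded.
deploy [81, 99] → overlapped-by → excluded.
handoff [48, 106] → overlapped-by → excluded.
load_test [43, 79] → during → candidate.
lunch [57, 84] → during → candidate.
retro [106, 121] → after → excluded.
soundcheck [41, 79] → starts → candidate.
standup [52, 71] → during → candidate.
Among candidates, latest end is 84 → lunch.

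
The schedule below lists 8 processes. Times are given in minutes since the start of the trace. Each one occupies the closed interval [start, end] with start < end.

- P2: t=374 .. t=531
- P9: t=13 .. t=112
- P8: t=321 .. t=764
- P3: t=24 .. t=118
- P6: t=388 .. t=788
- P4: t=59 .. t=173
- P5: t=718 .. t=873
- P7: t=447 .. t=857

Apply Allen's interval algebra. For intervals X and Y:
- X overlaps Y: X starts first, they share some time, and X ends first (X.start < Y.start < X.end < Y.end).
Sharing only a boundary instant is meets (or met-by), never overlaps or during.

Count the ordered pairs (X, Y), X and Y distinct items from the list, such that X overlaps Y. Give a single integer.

11

Checking all 56 ordered pairs for relation 'overlaps'; matching pairs in alphabetical order:
(P2, P6): P2 overlaps P6 ✓
(P2, P7): P2 overlaps P7 ✓
(P3, P4): P3 overlaps P4 ✓
(P6, P5): P6 overlaps P5 ✓
(P6, P7): P6 overlaps P7 ✓
(P7, P5): P7 overlaps P5 ✓
(P8, P5): P8 overlaps P5 ✓
(P8, P6): P8 overlaps P6 ✓
(P8, P7): P8 overlaps P7 ✓
(P9, P3): P9 overlaps P3 ✓
(P9, P4): P9 overlaps P4 ✓
Count: 11.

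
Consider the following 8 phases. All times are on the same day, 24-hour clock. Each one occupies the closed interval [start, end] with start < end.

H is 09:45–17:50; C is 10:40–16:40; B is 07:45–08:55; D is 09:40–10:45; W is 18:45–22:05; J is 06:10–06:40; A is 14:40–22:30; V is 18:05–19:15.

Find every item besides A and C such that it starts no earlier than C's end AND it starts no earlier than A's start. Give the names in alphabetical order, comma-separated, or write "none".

Conditions: its start is no earlier than C's end (X.start >= 16:40) AND its start is no earlier than A's start (X.start >= 14:40).
B: start 07:45 >= 16:40? ✗; start 07:45 >= 14:40? ✗ → no.
D: start 09:40 >= 16:40? ✗; start 09:40 >= 14:40? ✗ → no.
H: start 09:45 >= 16:40? ✗; start 09:45 >= 14:40? ✗ → no.
J: start 06:10 >= 16:40? ✗; start 06:10 >= 14:40? ✗ → no.
V: start 18:05 >= 16:40? ✓; start 18:05 >= 14:40? ✓ → yes.
W: start 18:45 >= 16:40? ✓; start 18:45 >= 14:40? ✓ → yes.
Result: V, W.

V, W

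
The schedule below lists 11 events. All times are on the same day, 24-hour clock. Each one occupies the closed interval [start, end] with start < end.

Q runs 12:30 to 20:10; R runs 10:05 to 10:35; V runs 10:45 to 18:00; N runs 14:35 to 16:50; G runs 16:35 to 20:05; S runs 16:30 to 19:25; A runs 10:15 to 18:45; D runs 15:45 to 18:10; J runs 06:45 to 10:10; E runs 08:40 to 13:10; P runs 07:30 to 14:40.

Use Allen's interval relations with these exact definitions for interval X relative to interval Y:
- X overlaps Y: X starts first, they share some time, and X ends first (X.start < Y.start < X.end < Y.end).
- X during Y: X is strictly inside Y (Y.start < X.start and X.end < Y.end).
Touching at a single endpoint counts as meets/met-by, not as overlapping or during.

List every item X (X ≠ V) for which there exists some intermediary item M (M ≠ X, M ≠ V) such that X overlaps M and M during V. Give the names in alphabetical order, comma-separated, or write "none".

Target V = [10:45, 18:00].
Intermediaries M with M during V: N.
Via N — items with X overlaps N: P.
Union: P.

P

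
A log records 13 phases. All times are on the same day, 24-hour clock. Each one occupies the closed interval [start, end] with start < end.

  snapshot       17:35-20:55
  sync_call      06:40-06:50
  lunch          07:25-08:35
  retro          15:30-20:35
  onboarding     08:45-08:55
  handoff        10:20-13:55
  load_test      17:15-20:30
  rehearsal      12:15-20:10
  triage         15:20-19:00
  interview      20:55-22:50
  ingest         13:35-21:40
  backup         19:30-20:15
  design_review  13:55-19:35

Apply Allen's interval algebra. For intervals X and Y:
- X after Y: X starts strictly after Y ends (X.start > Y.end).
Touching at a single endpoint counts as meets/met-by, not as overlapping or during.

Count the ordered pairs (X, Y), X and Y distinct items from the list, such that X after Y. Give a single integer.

46

Checking all 156 ordered pairs for relation 'after'; matching pairs in alphabetical order:
(backup, handoff): backup after handoff ✓
(backup, lunch): backup after lunch ✓
(backup, onboarding): backup after onboarding ✓
(backup, sync_call): backup after sync_call ✓
(backup, triage): backup after triage ✓
(design_review, lunch): design_review after lunch ✓
(design_review, onboarding): design_review after onboarding ✓
(design_review, sync_call): design_review after sync_call ✓
(handoff, lunch): handoff after lunch ✓
(handoff, onboarding): handoff after onboarding ✓
(handoff, sync_call): handoff after sync_call ✓
(ingest, lunch): ingest after lunch ✓
(ingest, onboarding): ingest after onboarding ✓
(ingest, sync_call): ingest after sync_call ✓
(interview, backup): interview after backup ✓
(interview, design_review): interview after design_review ✓
(interview, handoff): interview after handoff ✓
(interview, load_test): interview after load_test ✓
(interview, lunch): interview after lunch ✓
(interview, onboarding): interview after onboarding ✓
(interview, rehearsal): interview after rehearsal ✓
(interview, retro): interview after retro ✓
(interview, sync_call): interview after sync_call ✓
(interview, triage): interview after triage ✓
... plus 22 further pairs not listed.
Count: 46.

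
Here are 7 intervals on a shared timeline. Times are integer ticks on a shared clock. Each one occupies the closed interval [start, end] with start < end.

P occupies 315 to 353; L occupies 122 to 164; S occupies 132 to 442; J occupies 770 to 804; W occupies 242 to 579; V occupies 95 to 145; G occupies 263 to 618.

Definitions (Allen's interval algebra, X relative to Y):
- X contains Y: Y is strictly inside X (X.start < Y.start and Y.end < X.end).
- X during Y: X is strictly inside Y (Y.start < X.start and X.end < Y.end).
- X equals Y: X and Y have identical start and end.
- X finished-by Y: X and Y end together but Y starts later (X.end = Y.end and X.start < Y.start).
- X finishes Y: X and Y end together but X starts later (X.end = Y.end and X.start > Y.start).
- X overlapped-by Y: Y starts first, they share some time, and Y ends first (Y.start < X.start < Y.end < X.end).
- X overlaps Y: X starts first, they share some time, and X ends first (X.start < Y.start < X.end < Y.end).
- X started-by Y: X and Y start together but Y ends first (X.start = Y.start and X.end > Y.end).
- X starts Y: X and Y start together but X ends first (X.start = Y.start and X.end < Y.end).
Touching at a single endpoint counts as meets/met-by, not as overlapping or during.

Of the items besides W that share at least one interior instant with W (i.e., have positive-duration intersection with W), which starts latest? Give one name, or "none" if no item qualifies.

P

Target W = [242, 579].
G [263, 618] → overlapped-by → candidate.
J [770, 804] → after → excluded.
L [122, 164] → before → excluded.
P [315, 353] → during → candidate.
S [132, 442] → overlaps → candidate.
V [95, 145] → before → excluded.
Among candidates, latest start is 315 → P.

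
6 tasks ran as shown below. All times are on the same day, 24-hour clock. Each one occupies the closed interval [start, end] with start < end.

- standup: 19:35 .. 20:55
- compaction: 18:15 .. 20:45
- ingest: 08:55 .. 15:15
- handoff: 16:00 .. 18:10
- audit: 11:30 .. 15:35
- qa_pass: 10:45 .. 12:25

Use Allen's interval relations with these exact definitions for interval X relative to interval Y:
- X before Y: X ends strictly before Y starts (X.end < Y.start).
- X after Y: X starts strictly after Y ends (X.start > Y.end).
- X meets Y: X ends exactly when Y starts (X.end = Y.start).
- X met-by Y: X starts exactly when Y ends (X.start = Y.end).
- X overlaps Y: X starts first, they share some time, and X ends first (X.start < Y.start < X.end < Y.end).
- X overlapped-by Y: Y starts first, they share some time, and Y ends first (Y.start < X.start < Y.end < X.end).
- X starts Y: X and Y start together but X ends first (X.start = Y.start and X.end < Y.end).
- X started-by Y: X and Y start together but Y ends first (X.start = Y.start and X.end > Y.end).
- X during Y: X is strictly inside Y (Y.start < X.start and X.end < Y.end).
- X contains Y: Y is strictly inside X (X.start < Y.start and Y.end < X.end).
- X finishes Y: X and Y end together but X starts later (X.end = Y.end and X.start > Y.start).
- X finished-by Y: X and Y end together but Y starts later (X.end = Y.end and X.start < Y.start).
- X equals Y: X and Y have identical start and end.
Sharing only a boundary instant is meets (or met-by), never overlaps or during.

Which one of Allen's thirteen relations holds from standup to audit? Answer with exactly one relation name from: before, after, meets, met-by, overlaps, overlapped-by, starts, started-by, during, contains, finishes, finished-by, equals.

after

standup = [19:35, 20:55]; audit = [11:30, 15:35].
Compare endpoints: standup.start > audit.start, standup.start > audit.end, standup.end > audit.start, standup.end > audit.end.
That pattern is 'after'.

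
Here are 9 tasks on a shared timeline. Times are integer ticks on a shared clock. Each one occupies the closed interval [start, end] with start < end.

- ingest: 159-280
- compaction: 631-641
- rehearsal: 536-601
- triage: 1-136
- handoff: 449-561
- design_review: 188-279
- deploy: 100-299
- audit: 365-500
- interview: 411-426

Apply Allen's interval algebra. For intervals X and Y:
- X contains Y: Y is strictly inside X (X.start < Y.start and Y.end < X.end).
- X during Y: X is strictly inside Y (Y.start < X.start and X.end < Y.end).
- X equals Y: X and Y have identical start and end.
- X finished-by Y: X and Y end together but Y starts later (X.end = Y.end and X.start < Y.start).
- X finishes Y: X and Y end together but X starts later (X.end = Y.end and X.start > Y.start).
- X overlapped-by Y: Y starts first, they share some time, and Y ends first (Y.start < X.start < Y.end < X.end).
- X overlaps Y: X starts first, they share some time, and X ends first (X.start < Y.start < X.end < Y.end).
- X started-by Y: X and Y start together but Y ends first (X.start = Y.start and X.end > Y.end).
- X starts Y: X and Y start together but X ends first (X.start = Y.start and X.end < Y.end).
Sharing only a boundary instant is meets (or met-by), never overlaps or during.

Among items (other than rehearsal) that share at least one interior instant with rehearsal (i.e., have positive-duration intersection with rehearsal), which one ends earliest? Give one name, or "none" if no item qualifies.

Target rehearsal = [536, 601].
audit [365, 500] → before → excluded.
compaction [631, 641] → after → excluded.
deploy [100, 299] → before → excluded.
design_review [188, 279] → before → excluded.
handoff [449, 561] → overlaps → candidate.
ingest [159, 280] → before → excluded.
interview [411, 426] → before → excluded.
triage [1, 136] → before → excluded.
Among candidates, earliest end is 561 → handoff.

handoff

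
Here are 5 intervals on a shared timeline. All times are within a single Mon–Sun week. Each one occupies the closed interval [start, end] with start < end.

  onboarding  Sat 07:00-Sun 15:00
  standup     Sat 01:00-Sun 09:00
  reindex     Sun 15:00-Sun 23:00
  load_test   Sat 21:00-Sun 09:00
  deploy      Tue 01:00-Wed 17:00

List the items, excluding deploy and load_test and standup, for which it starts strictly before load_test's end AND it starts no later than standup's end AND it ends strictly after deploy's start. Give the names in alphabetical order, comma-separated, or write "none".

Conditions: its start is strictly before load_test's end (X.start < Sun 09:00) AND its start is no later than standup's end (X.start <= Sun 09:00) AND its end is strictly after deploy's start (X.end > Tue 01:00).
onboarding: start Sat 07:00 < Sun 09:00? ✓; start Sat 07:00 <= Sun 09:00? ✓; end Sun 15:00 > Tue 01:00? ✓ → yes.
reindex: start Sun 15:00 < Sun 09:00? ✗; start Sun 15:00 <= Sun 09:00? ✗; end Sun 23:00 > Tue 01:00? ✓ → no.
Result: onboarding.

onboarding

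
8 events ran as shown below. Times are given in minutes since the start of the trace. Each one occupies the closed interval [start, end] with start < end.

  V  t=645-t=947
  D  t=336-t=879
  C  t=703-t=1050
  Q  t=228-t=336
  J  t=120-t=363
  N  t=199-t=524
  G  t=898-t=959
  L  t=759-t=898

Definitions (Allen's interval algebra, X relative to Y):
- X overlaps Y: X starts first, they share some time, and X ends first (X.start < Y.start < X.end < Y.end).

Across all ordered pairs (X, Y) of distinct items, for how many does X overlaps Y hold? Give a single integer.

Checking all 56 ordered pairs for relation 'overlaps'; matching pairs in alphabetical order:
(D, C): D overlaps C ✓
(D, L): D overlaps L ✓
(D, V): D overlaps V ✓
(J, D): J overlaps D ✓
(J, N): J overlaps N ✓
(N, D): N overlaps D ✓
(V, C): V overlaps C ✓
(V, G): V overlaps G ✓
Count: 8.

8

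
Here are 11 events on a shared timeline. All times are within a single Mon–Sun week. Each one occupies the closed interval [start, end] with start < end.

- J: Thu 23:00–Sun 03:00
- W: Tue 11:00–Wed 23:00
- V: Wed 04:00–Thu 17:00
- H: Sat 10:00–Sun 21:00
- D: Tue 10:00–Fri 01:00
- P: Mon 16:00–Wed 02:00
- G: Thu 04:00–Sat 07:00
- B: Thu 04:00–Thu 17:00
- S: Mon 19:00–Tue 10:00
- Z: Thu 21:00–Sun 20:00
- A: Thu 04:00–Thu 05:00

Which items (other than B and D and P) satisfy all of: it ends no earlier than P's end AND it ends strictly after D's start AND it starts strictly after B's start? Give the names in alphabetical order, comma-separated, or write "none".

Conditions: its end is no earlier than P's end (X.end >= Wed 02:00) AND its end is strictly after D's start (X.end > Tue 10:00) AND its start is strictly after B's start (X.start > Thu 04:00).
A: end Thu 05:00 >= Wed 02:00? ✓; end Thu 05:00 > Tue 10:00? ✓; start Thu 04:00 > Thu 04:00? ✗ → no.
G: end Sat 07:00 >= Wed 02:00? ✓; end Sat 07:00 > Tue 10:00? ✓; start Thu 04:00 > Thu 04:00? ✗ → no.
H: end Sun 21:00 >= Wed 02:00? ✓; end Sun 21:00 > Tue 10:00? ✓; start Sat 10:00 > Thu 04:00? ✓ → yes.
J: end Sun 03:00 >= Wed 02:00? ✓; end Sun 03:00 > Tue 10:00? ✓; start Thu 23:00 > Thu 04:00? ✓ → yes.
S: end Tue 10:00 >= Wed 02:00? ✗; end Tue 10:00 > Tue 10:00? ✗; start Mon 19:00 > Thu 04:00? ✗ → no.
V: end Thu 17:00 >= Wed 02:00? ✓; end Thu 17:00 > Tue 10:00? ✓; start Wed 04:00 > Thu 04:00? ✗ → no.
W: end Wed 23:00 >= Wed 02:00? ✓; end Wed 23:00 > Tue 10:00? ✓; start Tue 11:00 > Thu 04:00? ✗ → no.
Z: end Sun 20:00 >= Wed 02:00? ✓; end Sun 20:00 > Tue 10:00? ✓; start Thu 21:00 > Thu 04:00? ✓ → yes.
Result: H, J, Z.

H, J, Z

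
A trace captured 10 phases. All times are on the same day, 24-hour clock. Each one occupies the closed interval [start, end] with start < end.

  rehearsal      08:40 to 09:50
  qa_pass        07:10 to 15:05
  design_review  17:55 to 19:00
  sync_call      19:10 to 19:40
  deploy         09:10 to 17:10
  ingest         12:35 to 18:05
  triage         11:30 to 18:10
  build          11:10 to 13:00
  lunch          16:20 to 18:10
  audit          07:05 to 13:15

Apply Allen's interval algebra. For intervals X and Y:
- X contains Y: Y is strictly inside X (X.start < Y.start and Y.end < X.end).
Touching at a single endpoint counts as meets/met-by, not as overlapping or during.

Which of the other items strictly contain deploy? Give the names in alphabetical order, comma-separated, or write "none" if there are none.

none

Target deploy = [09:10, 17:10].
audit [07:05, 13:15] → overlaps → no.
build [11:10, 13:00] → during → no.
design_review [17:55, 19:00] → after → no.
ingest [12:35, 18:05] → overlapped-by → no.
lunch [16:20, 18:10] → overlapped-by → no.
qa_pass [07:10, 15:05] → overlaps → no.
rehearsal [08:40, 09:50] → overlaps → no.
sync_call [19:10, 19:40] → after → no.
triage [11:30, 18:10] → overlapped-by → no.
Result: none.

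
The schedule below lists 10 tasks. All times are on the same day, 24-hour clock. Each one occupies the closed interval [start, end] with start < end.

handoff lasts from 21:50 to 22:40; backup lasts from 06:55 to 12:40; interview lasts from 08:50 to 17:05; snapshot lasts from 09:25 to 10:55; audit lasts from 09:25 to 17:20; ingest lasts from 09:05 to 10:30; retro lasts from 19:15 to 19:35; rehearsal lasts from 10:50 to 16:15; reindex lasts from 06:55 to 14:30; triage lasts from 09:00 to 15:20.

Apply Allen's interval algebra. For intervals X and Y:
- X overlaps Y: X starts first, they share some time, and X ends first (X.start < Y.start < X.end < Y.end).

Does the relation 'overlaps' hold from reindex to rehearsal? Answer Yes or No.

reindex = [06:55, 14:30], rehearsal = [10:50, 16:15].
Actual relation of reindex to rehearsal: overlaps.
Asked whether 'overlaps' holds → Yes.

Yes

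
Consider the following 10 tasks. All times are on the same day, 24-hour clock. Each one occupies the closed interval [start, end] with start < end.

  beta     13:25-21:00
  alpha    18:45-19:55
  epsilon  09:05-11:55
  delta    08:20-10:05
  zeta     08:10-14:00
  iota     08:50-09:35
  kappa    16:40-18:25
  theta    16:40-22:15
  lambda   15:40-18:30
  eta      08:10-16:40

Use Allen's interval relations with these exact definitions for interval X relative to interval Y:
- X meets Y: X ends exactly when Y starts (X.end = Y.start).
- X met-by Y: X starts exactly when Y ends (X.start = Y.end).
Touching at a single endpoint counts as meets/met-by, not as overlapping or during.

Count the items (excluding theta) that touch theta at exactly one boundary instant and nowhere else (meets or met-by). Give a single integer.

Target theta = [16:40, 22:15].
alpha [18:45, 19:55] → during → no.
beta [13:25, 21:00] → overlaps → no.
delta [08:20, 10:05] → before → no.
epsilon [09:05, 11:55] → before → no.
eta [08:10, 16:40] → meets → counts.
iota [08:50, 09:35] → before → no.
kappa [16:40, 18:25] → starts → no.
lambda [15:40, 18:30] → overlaps → no.
zeta [08:10, 14:00] → before → no.
Total: 1.

1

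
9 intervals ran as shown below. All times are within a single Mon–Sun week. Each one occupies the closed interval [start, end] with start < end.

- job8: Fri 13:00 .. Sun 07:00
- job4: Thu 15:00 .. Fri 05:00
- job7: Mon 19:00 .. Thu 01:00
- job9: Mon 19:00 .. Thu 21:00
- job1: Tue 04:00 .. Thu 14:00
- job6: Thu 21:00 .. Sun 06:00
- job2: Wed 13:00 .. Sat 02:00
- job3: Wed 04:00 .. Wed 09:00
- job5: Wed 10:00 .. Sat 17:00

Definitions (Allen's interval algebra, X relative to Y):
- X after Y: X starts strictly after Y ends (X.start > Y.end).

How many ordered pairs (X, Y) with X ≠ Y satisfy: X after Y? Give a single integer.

Checking all 72 ordered pairs for relation 'after'; matching pairs in alphabetical order:
(job2, job3): job2 after job3 ✓
(job4, job1): job4 after job1 ✓
(job4, job3): job4 after job3 ✓
(job4, job7): job4 after job7 ✓
(job5, job3): job5 after job3 ✓
(job6, job1): job6 after job1 ✓
(job6, job3): job6 after job3 ✓
(job6, job7): job6 after job7 ✓
(job8, job1): job8 after job1 ✓
(job8, job3): job8 after job3 ✓
(job8, job4): job8 after job4 ✓
(job8, job7): job8 after job7 ✓
(job8, job9): job8 after job9 ✓
Count: 13.

13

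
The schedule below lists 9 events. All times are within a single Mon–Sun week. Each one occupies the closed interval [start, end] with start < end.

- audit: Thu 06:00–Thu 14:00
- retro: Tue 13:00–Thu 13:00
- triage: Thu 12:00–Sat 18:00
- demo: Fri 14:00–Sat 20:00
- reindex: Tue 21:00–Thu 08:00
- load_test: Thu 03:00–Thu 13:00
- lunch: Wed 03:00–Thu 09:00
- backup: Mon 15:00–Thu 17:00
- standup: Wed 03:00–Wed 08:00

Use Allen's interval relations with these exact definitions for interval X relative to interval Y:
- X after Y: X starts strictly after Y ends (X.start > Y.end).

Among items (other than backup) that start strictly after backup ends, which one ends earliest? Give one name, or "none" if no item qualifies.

Target backup = [Mon 15:00, Thu 17:00].
audit [Thu 06:00, Thu 14:00] → during → excluded.
demo [Fri 14:00, Sat 20:00] → after → candidate.
load_test [Thu 03:00, Thu 13:00] → during → excluded.
lunch [Wed 03:00, Thu 09:00] → during → excluded.
reindex [Tue 21:00, Thu 08:00] → during → excluded.
retro [Tue 13:00, Thu 13:00] → during → excluded.
standup [Wed 03:00, Wed 08:00] → during → excluded.
triage [Thu 12:00, Sat 18:00] → overlapped-by → excluded.
Among candidates, earliest end is Sat 20:00 → demo.

demo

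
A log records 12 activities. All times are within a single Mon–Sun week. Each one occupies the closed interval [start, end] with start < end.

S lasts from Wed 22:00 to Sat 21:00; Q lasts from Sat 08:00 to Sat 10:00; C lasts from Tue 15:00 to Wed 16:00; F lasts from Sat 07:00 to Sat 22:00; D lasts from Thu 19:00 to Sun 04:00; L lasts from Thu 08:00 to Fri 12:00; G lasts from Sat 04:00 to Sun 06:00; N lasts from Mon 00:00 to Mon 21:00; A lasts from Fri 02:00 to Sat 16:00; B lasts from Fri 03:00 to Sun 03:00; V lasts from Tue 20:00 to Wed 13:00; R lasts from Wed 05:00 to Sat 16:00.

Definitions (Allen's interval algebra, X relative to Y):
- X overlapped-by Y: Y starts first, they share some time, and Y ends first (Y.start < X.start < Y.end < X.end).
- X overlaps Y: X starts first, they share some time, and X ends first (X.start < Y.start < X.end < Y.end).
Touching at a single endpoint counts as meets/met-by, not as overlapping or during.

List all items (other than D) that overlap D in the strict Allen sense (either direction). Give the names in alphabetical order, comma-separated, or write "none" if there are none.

G, L, R, S

Target D = [Thu 19:00, Sun 04:00].
A [Fri 02:00, Sat 16:00] → during → no.
B [Fri 03:00, Sun 03:00] → during → no.
C [Tue 15:00, Wed 16:00] → before → no.
F [Sat 07:00, Sat 22:00] → during → no.
G [Sat 04:00, Sun 06:00] → overlapped-by → yes.
L [Thu 08:00, Fri 12:00] → overlaps → yes.
N [Mon 00:00, Mon 21:00] → before → no.
Q [Sat 08:00, Sat 10:00] → during → no.
R [Wed 05:00, Sat 16:00] → overlaps → yes.
S [Wed 22:00, Sat 21:00] → overlaps → yes.
V [Tue 20:00, Wed 13:00] → before → no.
Result: G, L, R, S.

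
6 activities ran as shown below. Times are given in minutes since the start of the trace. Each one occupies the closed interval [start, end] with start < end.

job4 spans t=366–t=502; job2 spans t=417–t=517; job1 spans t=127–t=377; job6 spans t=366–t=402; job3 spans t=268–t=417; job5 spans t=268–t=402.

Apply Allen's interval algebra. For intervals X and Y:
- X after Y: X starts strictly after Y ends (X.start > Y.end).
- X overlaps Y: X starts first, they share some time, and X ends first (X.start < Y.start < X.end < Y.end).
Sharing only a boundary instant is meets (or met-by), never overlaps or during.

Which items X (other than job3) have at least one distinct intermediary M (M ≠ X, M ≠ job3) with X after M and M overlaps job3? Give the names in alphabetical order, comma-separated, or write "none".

job2

Target job3 = [t=268, t=417].
Intermediaries M with M overlaps job3: job1.
Via job1 — items with X after job1: job2.
Union: job2.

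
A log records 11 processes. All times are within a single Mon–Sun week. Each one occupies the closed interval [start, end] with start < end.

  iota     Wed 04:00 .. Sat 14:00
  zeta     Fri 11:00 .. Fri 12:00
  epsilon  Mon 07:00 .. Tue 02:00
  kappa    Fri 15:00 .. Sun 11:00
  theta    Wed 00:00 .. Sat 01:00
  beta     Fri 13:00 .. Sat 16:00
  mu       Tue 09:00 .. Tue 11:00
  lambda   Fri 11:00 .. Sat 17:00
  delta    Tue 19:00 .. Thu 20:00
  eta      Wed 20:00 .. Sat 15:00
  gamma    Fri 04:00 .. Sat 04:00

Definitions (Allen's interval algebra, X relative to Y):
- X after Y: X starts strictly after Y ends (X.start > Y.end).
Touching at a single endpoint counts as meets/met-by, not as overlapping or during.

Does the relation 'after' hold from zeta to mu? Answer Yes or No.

Yes

zeta = [Fri 11:00, Fri 12:00], mu = [Tue 09:00, Tue 11:00].
Actual relation of zeta to mu: after.
Asked whether 'after' holds → Yes.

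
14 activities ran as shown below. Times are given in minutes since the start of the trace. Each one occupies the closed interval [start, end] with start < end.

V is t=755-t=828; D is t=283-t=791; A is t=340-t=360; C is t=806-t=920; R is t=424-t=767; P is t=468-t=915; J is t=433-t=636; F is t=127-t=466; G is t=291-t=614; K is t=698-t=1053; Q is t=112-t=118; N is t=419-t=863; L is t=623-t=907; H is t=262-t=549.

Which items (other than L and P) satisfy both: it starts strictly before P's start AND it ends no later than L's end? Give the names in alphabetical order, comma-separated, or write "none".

A, D, F, G, H, J, N, Q, R

Conditions: its start is strictly before P's start (X.start < t=468) AND its end is no later than L's end (X.end <= t=907).
A: start t=340 < t=468? ✓; end t=360 <= t=907? ✓ → yes.
C: start t=806 < t=468? ✗; end t=920 <= t=907? ✗ → no.
D: start t=283 < t=468? ✓; end t=791 <= t=907? ✓ → yes.
F: start t=127 < t=468? ✓; end t=466 <= t=907? ✓ → yes.
G: start t=291 < t=468? ✓; end t=614 <= t=907? ✓ → yes.
H: start t=262 < t=468? ✓; end t=549 <= t=907? ✓ → yes.
J: start t=433 < t=468? ✓; end t=636 <= t=907? ✓ → yes.
K: start t=698 < t=468? ✗; end t=1053 <= t=907? ✗ → no.
N: start t=419 < t=468? ✓; end t=863 <= t=907? ✓ → yes.
Q: start t=112 < t=468? ✓; end t=118 <= t=907? ✓ → yes.
R: start t=424 < t=468? ✓; end t=767 <= t=907? ✓ → yes.
V: start t=755 < t=468? ✗; end t=828 <= t=907? ✓ → no.
Result: A, D, F, G, H, J, N, Q, R.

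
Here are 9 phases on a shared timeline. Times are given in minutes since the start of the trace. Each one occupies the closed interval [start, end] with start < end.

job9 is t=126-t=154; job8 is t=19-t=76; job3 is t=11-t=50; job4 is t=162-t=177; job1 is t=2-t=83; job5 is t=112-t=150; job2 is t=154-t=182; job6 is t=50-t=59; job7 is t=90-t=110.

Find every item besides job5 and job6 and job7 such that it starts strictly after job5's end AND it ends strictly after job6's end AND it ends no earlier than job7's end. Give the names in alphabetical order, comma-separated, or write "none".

job2, job4

Conditions: its start is strictly after job5's end (X.start > t=150) AND its end is strictly after job6's end (X.end > t=59) AND its end is no earlier than job7's end (X.end >= t=110).
job1: start t=2 > t=150? ✗; end t=83 > t=59? ✓; end t=83 >= t=110? ✗ → no.
job2: start t=154 > t=150? ✓; end t=182 > t=59? ✓; end t=182 >= t=110? ✓ → yes.
job3: start t=11 > t=150? ✗; end t=50 > t=59? ✗; end t=50 >= t=110? ✗ → no.
job4: start t=162 > t=150? ✓; end t=177 > t=59? ✓; end t=177 >= t=110? ✓ → yes.
job8: start t=19 > t=150? ✗; end t=76 > t=59? ✓; end t=76 >= t=110? ✗ → no.
job9: start t=126 > t=150? ✗; end t=154 > t=59? ✓; end t=154 >= t=110? ✓ → no.
Result: job2, job4.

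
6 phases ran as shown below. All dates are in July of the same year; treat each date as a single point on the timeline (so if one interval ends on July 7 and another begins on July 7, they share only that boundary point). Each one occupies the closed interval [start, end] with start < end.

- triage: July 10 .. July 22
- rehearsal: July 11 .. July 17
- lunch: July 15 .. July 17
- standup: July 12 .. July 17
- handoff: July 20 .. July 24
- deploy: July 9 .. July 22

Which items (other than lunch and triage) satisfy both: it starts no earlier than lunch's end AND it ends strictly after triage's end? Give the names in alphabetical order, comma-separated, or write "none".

handoff

Conditions: its start is no earlier than lunch's end (X.start >= July 17) AND its end is strictly after triage's end (X.end > July 22).
deploy: start July 9 >= July 17? ✗; end July 22 > July 22? ✗ → no.
handoff: start July 20 >= July 17? ✓; end July 24 > July 22? ✓ → yes.
rehearsal: start July 11 >= July 17? ✗; end July 17 > July 22? ✗ → no.
standup: start July 12 >= July 17? ✗; end July 17 > July 22? ✗ → no.
Result: handoff.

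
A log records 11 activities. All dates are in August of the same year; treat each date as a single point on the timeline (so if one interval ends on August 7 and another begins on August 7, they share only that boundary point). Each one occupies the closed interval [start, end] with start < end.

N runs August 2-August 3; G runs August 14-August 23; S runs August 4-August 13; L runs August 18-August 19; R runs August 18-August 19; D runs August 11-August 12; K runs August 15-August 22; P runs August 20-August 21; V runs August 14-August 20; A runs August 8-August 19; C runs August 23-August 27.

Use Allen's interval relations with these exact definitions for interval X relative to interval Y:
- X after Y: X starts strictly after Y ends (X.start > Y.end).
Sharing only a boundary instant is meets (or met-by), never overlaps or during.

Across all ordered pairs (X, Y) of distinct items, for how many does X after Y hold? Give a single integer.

33

Checking all 110 ordered pairs for relation 'after'; matching pairs in alphabetical order:
(A, N): A after N ✓
(C, A): C after A ✓
(C, D): C after D ✓
(C, K): C after K ✓
(C, L): C after L ✓
(C, N): C after N ✓
(C, P): C after P ✓
(C, R): C after R ✓
(C, S): C after S ✓
(C, V): C after V ✓
(D, N): D after N ✓
(G, D): G after D ✓
(G, N): G after N ✓
(G, S): G after S ✓
(K, D): K after D ✓
(K, N): K after N ✓
(K, S): K after S ✓
(L, D): L after D ✓
(L, N): L after N ✓
(L, S): L after S ✓
(P, A): P after A ✓
(P, D): P after D ✓
(P, L): P after L ✓
(P, N): P after N ✓
... plus 9 further pairs not listed.
Count: 33.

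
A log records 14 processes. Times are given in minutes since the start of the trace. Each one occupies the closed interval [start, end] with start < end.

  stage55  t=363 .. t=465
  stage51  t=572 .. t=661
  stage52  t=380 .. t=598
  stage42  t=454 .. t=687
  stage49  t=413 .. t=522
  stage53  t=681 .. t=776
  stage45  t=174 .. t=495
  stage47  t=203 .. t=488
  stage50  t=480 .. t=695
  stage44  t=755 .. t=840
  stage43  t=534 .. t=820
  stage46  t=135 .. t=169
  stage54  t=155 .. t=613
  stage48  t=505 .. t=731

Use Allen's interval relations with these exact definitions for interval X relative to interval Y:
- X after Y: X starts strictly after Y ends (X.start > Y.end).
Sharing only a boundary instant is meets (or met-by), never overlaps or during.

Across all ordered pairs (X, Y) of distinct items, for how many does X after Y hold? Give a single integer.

41

Checking all 182 ordered pairs for relation 'after'; matching pairs in alphabetical order:
(stage42, stage46): stage42 after stage46 ✓
(stage43, stage45): stage43 after stage45 ✓
(stage43, stage46): stage43 after stage46 ✓
(stage43, stage47): stage43 after stage47 ✓
(stage43, stage49): stage43 after stage49 ✓
(stage43, stage55): stage43 after stage55 ✓
(stage44, stage42): stage44 after stage42 ✓
(stage44, stage45): stage44 after stage45 ✓
(stage44, stage46): stage44 after stage46 ✓
(stage44, stage47): stage44 after stage47 ✓
(stage44, stage48): stage44 after stage48 ✓
(stage44, stage49): stage44 after stage49 ✓
(stage44, stage50): stage44 after stage50 ✓
(stage44, stage51): stage44 after stage51 ✓
(stage44, stage52): stage44 after stage52 ✓
(stage44, stage54): stage44 after stage54 ✓
(stage44, stage55): stage44 after stage55 ✓
(stage45, stage46): stage45 after stage46 ✓
(stage47, stage46): stage47 after stage46 ✓
(stage48, stage45): stage48 after stage45 ✓
(stage48, stage46): stage48 after stage46 ✓
(stage48, stage47): stage48 after stage47 ✓
(stage48, stage55): stage48 after stage55 ✓
(stage49, stage46): stage49 after stage46 ✓
... plus 17 further pairs not listed.
Count: 41.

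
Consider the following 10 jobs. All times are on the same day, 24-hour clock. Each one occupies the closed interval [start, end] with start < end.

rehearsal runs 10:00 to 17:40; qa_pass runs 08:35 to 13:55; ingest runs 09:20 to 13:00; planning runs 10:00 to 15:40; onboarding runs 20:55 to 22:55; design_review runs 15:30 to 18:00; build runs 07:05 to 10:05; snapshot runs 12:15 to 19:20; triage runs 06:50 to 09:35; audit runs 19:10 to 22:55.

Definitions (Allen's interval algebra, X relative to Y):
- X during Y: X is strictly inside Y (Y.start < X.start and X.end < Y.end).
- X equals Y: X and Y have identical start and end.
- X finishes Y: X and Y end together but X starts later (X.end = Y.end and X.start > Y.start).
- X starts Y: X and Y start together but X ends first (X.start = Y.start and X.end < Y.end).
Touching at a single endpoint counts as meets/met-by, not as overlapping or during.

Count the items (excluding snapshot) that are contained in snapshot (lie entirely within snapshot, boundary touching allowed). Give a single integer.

1

Target snapshot = [12:15, 19:20].
audit [19:10, 22:55] → overlapped-by → no.
build [07:05, 10:05] → before → no.
design_review [15:30, 18:00] → during → counts.
ingest [09:20, 13:00] → overlaps → no.
onboarding [20:55, 22:55] → after → no.
planning [10:00, 15:40] → overlaps → no.
qa_pass [08:35, 13:55] → overlaps → no.
rehearsal [10:00, 17:40] → overlaps → no.
triage [06:50, 09:35] → before → no.
Total: 1.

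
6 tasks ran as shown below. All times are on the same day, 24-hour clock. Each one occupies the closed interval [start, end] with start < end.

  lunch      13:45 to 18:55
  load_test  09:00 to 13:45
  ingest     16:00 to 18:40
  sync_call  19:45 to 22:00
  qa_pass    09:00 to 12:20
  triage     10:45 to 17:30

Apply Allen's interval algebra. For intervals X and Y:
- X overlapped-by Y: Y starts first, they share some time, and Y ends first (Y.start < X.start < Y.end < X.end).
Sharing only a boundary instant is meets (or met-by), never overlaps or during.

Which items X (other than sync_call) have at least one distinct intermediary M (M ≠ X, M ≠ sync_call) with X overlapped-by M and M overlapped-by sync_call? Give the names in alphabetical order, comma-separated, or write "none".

Target sync_call = [19:45, 22:00].
Intermediaries M with M overlapped-by sync_call: none.
Union: none.

none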